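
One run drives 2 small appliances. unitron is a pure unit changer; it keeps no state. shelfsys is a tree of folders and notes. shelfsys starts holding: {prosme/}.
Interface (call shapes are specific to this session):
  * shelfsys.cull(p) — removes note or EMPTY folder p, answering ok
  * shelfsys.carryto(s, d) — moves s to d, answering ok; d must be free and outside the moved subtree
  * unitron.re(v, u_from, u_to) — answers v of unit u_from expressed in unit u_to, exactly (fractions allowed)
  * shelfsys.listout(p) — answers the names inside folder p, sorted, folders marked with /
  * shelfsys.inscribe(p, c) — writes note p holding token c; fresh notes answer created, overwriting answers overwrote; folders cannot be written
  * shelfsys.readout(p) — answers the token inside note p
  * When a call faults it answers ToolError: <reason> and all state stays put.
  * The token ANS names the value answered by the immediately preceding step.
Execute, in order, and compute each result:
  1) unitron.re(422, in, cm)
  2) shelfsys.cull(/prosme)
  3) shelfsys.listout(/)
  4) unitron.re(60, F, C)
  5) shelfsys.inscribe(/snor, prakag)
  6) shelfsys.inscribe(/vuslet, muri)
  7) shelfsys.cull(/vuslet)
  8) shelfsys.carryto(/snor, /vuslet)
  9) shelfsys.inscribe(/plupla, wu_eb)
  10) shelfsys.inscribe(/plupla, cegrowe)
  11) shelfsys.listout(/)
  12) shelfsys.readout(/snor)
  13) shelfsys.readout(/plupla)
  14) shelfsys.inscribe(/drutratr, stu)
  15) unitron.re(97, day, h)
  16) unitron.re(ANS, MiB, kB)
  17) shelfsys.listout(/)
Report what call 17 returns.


Answer: [drutratr, plupla, vuslet]

Derivation:
CALL unitron.re[v→422; u_from→in; u_to→cm]
RET  26797/25
CALL shelfsys.cull[p→/prosme]
RET  ok
CALL shelfsys.listout[p→/]
RET  []
CALL unitron.re[v→60; u_from→F; u_to→C]
RET  140/9
CALL shelfsys.inscribe[p→/snor; c→prakag]
RET  created
CALL shelfsys.inscribe[p→/vuslet; c→muri]
RET  created
CALL shelfsys.cull[p→/vuslet]
RET  ok
CALL shelfsys.carryto[s→/snor; d→/vuslet]
RET  ok
CALL shelfsys.inscribe[p→/plupla; c→wu_eb]
RET  created
CALL shelfsys.inscribe[p→/plupla; c→cegrowe]
RET  overwrote
CALL shelfsys.listout[p→/]
RET  [plupla, vuslet]
CALL shelfsys.readout[p→/snor]
RET  ToolError: not found
CALL shelfsys.readout[p→/plupla]
RET  cegrowe
CALL shelfsys.inscribe[p→/drutratr; c→stu]
RET  created
CALL unitron.re[v→97; u_from→day; u_to→h]
RET  2328
CALL unitron.re[v→ANS; u_from→MiB; u_to→kB]
RET  305135616/125
CALL shelfsys.listout[p→/]
RET  [drutratr, plupla, vuslet]


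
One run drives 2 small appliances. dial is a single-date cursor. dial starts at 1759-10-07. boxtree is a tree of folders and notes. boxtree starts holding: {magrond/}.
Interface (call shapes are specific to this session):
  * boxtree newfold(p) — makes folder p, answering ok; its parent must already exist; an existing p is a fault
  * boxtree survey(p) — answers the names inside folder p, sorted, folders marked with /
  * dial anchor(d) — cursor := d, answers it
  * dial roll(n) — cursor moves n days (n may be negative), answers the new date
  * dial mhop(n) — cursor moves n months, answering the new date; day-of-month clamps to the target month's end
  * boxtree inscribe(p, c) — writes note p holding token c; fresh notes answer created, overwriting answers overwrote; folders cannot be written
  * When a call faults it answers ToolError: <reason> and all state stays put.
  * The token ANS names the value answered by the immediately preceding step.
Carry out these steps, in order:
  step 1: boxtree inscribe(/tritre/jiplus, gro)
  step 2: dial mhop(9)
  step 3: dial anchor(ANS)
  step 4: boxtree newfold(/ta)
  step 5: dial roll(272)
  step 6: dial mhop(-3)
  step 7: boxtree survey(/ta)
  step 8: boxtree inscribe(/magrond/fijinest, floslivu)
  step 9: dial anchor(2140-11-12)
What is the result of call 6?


! boxtree inscribe(p: /tritre/jiplus, c: gro) => ToolError: no parent
! dial mhop(n: 9) => 1760-07-07
! dial anchor(d: ANS) => 1760-07-07
! boxtree newfold(p: /ta) => ok
! dial roll(n: 272) => 1761-04-05
! dial mhop(n: -3) => 1761-01-05
! boxtree survey(p: /ta) => []
! boxtree inscribe(p: /magrond/fijinest, c: floslivu) => created
! dial anchor(d: 2140-11-12) => 2140-11-12

Answer: 1761-01-05


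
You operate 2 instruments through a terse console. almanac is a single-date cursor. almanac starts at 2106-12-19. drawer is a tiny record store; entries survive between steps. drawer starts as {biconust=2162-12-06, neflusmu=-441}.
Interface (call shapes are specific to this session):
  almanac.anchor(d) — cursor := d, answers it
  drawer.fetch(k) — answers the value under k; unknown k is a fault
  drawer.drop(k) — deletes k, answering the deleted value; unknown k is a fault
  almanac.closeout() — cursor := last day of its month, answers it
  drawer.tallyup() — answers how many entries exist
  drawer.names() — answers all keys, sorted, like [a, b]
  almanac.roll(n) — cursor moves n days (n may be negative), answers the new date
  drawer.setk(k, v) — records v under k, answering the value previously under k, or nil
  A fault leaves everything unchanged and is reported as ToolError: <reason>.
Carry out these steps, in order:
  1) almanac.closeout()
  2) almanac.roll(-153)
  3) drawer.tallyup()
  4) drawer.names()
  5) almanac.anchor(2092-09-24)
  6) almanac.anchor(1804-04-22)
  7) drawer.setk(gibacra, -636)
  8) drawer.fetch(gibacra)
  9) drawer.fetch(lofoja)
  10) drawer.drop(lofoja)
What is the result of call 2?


I invoke closeout: 2106-12-31.
I try roll on -153, giving 2106-07-31.
I invoke tallyup, → 2.
Now I run names, giving [biconust, neflusmu].
Using anchor on 2092-09-24, — result: 2092-09-24.
I invoke anchor on 1804-04-22: 1804-04-22.
I run setk on gibacra, -636, and observe nil.
I use fetch on gibacra: -636.
Next I call fetch on lofoja, → ToolError: no such key lofoja.
Then drop on lofoja, → ToolError: no such key lofoja.

Answer: 2106-07-31


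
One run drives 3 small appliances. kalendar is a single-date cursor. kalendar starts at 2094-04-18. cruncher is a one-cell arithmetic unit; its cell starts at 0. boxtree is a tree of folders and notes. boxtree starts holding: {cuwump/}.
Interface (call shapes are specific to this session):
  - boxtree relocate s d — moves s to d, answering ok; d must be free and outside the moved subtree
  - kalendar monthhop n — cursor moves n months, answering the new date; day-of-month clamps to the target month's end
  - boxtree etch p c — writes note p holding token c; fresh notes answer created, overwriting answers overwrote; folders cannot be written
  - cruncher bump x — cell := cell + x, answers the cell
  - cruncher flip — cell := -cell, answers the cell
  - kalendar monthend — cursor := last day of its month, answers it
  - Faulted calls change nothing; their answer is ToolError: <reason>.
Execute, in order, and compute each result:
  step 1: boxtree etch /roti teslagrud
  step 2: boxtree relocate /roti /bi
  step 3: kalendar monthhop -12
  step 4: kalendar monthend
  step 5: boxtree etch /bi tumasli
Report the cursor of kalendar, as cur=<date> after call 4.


Next I call boxtree etch using p=/roti, c=teslagrud, → created.
I call boxtree relocate using s=/roti, d=/bi, and observe ok.
I run kalendar monthhop using n=-12, giving 2093-04-18.
Then kalendar monthend, which returns 2093-04-30.
I invoke boxtree etch using p=/bi, c=tumasli, — result: overwrote.

Answer: cur=2093-04-30


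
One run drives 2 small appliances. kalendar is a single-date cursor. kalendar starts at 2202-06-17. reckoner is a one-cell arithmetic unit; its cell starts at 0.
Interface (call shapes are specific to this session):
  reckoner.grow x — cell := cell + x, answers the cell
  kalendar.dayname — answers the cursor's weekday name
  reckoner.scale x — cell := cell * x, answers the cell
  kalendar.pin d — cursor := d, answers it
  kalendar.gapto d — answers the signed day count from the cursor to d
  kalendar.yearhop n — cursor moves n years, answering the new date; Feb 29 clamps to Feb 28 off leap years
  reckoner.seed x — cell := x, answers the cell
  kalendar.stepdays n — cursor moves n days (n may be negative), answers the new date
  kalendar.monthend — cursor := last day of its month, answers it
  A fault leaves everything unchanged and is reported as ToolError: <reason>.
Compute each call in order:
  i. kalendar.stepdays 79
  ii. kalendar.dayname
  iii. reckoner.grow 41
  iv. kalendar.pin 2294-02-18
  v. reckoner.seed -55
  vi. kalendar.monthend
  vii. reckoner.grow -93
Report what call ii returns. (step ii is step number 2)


Answer: Saturday

Derivation:
~$ stepdays n: 79
  2202-09-04
~$ dayname
  Saturday
~$ grow x: 41
  41
~$ pin d: 2294-02-18
  2294-02-18
~$ seed x: -55
  -55
~$ monthend
  2294-02-28
~$ grow x: -93
  -148


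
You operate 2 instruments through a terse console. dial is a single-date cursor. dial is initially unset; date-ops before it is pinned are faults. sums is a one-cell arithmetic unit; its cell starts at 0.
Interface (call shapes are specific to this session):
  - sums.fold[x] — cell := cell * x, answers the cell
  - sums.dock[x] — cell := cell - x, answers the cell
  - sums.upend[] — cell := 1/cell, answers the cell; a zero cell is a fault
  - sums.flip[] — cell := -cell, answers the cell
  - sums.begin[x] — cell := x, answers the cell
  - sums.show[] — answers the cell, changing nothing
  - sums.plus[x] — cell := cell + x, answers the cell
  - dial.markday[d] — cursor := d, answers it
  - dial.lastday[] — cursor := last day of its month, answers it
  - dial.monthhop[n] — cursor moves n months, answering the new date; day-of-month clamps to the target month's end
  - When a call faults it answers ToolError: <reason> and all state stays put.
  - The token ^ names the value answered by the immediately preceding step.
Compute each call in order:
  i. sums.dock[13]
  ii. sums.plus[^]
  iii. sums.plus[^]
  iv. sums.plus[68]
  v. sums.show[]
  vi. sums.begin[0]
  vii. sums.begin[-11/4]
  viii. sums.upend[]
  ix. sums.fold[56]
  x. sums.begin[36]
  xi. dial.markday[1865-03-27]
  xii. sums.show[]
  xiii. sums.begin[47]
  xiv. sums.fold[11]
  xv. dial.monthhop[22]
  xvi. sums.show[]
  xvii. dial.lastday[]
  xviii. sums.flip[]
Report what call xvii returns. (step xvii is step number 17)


Answer: 1867-01-31

Derivation:
>> sums.dock(x: 13)
<< -13
>> sums.plus(x: ^)
<< -26
>> sums.plus(x: ^)
<< -52
>> sums.plus(x: 68)
<< 16
>> sums.show()
<< 16
>> sums.begin(x: 0)
<< 0
>> sums.begin(x: -11/4)
<< -11/4
>> sums.upend()
<< -4/11
>> sums.fold(x: 56)
<< -224/11
>> sums.begin(x: 36)
<< 36
>> dial.markday(d: 1865-03-27)
<< 1865-03-27
>> sums.show()
<< 36
>> sums.begin(x: 47)
<< 47
>> sums.fold(x: 11)
<< 517
>> dial.monthhop(n: 22)
<< 1867-01-27
>> sums.show()
<< 517
>> dial.lastday()
<< 1867-01-31
>> sums.flip()
<< -517


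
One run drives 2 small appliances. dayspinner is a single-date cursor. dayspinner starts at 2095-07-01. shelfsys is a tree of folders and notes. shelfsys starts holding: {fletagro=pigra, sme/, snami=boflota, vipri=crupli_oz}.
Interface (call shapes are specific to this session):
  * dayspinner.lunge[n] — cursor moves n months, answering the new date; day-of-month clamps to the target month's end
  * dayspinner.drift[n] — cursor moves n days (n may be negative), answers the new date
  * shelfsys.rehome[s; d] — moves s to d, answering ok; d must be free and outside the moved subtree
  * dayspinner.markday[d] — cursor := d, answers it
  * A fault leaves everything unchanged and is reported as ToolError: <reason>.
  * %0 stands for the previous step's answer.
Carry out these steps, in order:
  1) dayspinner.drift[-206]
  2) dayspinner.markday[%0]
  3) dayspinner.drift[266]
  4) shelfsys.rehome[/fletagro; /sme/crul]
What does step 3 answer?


> dayspinner.drift n=-206
:: 2094-12-07
> dayspinner.markday d=%0
:: 2094-12-07
> dayspinner.drift n=266
:: 2095-08-30
> shelfsys.rehome s=/fletagro d=/sme/crul
:: ok

Answer: 2095-08-30


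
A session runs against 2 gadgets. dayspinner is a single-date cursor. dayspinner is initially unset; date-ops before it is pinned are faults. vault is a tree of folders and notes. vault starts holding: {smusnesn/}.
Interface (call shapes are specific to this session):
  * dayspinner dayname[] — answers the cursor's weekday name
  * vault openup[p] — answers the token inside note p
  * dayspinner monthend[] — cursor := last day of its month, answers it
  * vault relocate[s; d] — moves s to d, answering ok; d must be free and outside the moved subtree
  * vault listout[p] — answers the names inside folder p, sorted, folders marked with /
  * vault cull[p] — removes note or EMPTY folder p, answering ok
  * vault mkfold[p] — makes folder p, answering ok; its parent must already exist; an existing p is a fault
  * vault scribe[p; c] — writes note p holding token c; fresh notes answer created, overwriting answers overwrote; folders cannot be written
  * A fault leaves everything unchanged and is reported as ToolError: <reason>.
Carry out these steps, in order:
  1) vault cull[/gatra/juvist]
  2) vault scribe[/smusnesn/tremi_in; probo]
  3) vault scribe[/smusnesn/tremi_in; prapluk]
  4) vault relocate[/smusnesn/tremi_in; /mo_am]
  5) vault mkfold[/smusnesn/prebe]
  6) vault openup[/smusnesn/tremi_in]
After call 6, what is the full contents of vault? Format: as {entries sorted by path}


==> vault cull(p→/gatra/juvist)
<== ToolError: not found
==> vault scribe(p→/smusnesn/tremi_in, c→probo)
<== created
==> vault scribe(p→/smusnesn/tremi_in, c→prapluk)
<== overwrote
==> vault relocate(s→/smusnesn/tremi_in, d→/mo_am)
<== ok
==> vault mkfold(p→/smusnesn/prebe)
<== ok
==> vault openup(p→/smusnesn/tremi_in)
<== ToolError: not found

Answer: {mo_am=prapluk, smusnesn/, smusnesn/prebe/}


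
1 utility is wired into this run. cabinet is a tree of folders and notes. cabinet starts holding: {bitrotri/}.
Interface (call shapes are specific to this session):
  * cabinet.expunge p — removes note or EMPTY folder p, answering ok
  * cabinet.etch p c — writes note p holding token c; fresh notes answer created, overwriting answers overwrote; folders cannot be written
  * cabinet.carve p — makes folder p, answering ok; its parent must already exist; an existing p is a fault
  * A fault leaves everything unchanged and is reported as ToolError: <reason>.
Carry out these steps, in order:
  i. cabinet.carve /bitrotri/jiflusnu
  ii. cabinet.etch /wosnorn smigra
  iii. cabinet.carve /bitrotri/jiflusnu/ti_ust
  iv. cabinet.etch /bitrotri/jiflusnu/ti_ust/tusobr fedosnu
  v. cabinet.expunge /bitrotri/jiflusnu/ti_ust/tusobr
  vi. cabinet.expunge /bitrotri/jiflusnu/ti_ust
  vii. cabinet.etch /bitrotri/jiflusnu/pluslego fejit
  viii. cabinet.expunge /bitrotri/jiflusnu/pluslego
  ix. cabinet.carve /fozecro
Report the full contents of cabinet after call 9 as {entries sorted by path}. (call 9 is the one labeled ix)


Answer: {bitrotri/, bitrotri/jiflusnu/, fozecro/, wosnorn=smigra}

Derivation:
$ cabinet.carve p: /bitrotri/jiflusnu
= ok
$ cabinet.etch p: /wosnorn c: smigra
= created
$ cabinet.carve p: /bitrotri/jiflusnu/ti_ust
= ok
$ cabinet.etch p: /bitrotri/jiflusnu/ti_ust/tusobr c: fedosnu
= created
$ cabinet.expunge p: /bitrotri/jiflusnu/ti_ust/tusobr
= ok
$ cabinet.expunge p: /bitrotri/jiflusnu/ti_ust
= ok
$ cabinet.etch p: /bitrotri/jiflusnu/pluslego c: fejit
= created
$ cabinet.expunge p: /bitrotri/jiflusnu/pluslego
= ok
$ cabinet.carve p: /fozecro
= ok


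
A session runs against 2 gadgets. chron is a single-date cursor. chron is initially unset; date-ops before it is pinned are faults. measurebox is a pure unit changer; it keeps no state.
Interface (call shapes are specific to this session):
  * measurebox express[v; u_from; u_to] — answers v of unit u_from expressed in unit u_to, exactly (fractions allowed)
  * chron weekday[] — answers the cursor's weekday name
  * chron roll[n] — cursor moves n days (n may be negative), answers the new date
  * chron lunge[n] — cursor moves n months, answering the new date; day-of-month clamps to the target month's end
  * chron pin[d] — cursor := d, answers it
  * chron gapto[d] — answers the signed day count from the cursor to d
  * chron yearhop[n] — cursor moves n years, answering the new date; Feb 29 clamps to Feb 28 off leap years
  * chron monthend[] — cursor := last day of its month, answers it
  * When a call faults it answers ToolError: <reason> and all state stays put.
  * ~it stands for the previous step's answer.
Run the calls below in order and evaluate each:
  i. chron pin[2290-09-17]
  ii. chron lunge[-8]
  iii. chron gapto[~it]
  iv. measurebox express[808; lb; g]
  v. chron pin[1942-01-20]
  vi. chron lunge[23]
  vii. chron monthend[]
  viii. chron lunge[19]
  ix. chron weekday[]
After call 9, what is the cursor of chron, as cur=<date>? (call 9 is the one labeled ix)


Answer: cur=1945-07-31

Derivation:
==> chron pin(d=2290-09-17)
<== 2290-09-17
==> chron lunge(n=-8)
<== 2290-01-17
==> chron gapto(d=~it)
<== 0
==> measurebox express(v=808, u_from=lb, u_to=g)
<== 4581282937/12500
==> chron pin(d=1942-01-20)
<== 1942-01-20
==> chron lunge(n=23)
<== 1943-12-20
==> chron monthend()
<== 1943-12-31
==> chron lunge(n=19)
<== 1945-07-31
==> chron weekday()
<== Tuesday


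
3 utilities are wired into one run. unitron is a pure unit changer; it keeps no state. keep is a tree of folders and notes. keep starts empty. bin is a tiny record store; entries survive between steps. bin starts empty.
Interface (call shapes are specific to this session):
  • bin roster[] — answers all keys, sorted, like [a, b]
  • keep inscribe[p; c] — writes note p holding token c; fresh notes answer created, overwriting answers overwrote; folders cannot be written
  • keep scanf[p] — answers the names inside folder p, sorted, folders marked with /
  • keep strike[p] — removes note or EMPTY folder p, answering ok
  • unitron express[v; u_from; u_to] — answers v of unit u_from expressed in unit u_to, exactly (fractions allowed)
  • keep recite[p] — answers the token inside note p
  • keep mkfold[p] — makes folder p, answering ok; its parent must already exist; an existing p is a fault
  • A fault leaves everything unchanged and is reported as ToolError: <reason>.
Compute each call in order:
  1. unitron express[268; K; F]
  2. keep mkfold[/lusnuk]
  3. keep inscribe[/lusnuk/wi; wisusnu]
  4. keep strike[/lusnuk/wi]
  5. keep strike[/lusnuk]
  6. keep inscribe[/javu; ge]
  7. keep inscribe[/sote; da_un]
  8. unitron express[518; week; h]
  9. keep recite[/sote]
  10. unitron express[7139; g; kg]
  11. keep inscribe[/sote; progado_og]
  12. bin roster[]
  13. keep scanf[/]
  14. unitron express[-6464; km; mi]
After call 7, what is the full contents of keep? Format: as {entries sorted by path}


Answer: {javu=ge, sote=da_un}

Derivation:
! unitron express(v→268, u_from→K, u_to→F) -> 2273/100
! keep mkfold(p→/lusnuk) -> ok
! keep inscribe(p→/lusnuk/wi, c→wisusnu) -> created
! keep strike(p→/lusnuk/wi) -> ok
! keep strike(p→/lusnuk) -> ok
! keep inscribe(p→/javu, c→ge) -> created
! keep inscribe(p→/sote, c→da_un) -> created
! unitron express(v→518, u_from→week, u_to→h) -> 87024
! keep recite(p→/sote) -> da_un
! unitron express(v→7139, u_from→g, u_to→kg) -> 7139/1000
! keep inscribe(p→/sote, c→progado_og) -> overwrote
! bin roster() -> []
! keep scanf(p→/) -> [javu, sote]
! unitron express(v→-6464, u_from→km, u_to→mi) -> -50500000/12573


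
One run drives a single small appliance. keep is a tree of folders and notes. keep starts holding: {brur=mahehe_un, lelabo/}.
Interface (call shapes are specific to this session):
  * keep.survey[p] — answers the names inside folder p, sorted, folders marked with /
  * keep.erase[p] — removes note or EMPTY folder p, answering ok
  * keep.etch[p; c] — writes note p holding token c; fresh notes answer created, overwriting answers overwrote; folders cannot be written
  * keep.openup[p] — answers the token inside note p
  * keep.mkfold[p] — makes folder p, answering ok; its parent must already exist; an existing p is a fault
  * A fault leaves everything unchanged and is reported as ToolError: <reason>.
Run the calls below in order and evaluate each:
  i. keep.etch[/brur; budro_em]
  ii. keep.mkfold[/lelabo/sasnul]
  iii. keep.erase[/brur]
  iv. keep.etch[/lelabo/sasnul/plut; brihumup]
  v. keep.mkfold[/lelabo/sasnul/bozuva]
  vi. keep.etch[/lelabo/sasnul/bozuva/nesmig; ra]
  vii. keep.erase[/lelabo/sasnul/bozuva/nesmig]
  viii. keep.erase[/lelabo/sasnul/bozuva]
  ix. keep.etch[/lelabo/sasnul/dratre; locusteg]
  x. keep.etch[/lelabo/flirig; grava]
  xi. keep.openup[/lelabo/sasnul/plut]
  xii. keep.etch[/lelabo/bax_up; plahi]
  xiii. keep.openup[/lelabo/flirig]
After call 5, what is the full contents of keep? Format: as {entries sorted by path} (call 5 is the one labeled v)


>>> keep.etch p→/brur c→budro_em
[out] overwrote
>>> keep.mkfold p→/lelabo/sasnul
[out] ok
>>> keep.erase p→/brur
[out] ok
>>> keep.etch p→/lelabo/sasnul/plut c→brihumup
[out] created
>>> keep.mkfold p→/lelabo/sasnul/bozuva
[out] ok
>>> keep.etch p→/lelabo/sasnul/bozuva/nesmig c→ra
[out] created
>>> keep.erase p→/lelabo/sasnul/bozuva/nesmig
[out] ok
>>> keep.erase p→/lelabo/sasnul/bozuva
[out] ok
>>> keep.etch p→/lelabo/sasnul/dratre c→locusteg
[out] created
>>> keep.etch p→/lelabo/flirig c→grava
[out] created
>>> keep.openup p→/lelabo/sasnul/plut
[out] brihumup
>>> keep.etch p→/lelabo/bax_up c→plahi
[out] created
>>> keep.openup p→/lelabo/flirig
[out] grava

Answer: {lelabo/, lelabo/sasnul/, lelabo/sasnul/bozuva/, lelabo/sasnul/plut=brihumup}


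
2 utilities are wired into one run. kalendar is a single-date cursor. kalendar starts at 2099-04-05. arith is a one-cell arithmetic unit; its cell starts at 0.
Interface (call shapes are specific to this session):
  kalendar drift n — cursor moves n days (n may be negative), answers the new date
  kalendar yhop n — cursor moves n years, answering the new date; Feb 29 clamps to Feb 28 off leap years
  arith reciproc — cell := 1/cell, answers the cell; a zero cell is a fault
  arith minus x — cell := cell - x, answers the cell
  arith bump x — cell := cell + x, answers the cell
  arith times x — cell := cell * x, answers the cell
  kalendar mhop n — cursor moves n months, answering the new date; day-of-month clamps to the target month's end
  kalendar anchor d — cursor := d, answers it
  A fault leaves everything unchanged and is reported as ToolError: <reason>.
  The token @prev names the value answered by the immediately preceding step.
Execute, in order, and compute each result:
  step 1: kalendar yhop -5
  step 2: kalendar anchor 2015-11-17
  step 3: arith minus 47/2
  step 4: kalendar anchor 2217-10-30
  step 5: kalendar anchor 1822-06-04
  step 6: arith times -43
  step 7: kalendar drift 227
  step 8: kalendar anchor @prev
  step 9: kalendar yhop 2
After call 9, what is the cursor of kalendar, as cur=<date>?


Answer: cur=1825-01-17

Derivation:
;; kalendar yhop(n='-5') : 2094-04-05
;; kalendar anchor(d='2015-11-17') : 2015-11-17
;; arith minus(x='47/2') : -47/2
;; kalendar anchor(d='2217-10-30') : 2217-10-30
;; kalendar anchor(d='1822-06-04') : 1822-06-04
;; arith times(x='-43') : 2021/2
;; kalendar drift(n='227') : 1823-01-17
;; kalendar anchor(d='@prev') : 1823-01-17
;; kalendar yhop(n='2') : 1825-01-17


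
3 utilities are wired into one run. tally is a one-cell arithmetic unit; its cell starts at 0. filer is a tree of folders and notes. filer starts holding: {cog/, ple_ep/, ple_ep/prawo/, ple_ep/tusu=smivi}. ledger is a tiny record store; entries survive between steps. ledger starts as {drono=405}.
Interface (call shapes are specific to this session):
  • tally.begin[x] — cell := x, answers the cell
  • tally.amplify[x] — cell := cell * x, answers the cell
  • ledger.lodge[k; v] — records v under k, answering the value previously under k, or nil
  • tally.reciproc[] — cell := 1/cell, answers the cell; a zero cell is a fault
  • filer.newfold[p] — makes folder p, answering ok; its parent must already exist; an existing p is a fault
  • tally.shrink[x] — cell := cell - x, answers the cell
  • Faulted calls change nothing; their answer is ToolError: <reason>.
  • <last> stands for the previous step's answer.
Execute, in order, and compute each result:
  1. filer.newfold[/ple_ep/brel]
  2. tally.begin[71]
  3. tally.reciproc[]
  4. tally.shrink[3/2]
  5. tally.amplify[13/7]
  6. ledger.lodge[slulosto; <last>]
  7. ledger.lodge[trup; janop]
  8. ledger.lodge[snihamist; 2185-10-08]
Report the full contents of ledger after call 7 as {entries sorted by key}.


Answer: {drono=405, slulosto=-2743/994, trup=janop}

Derivation:
I run newfold on /ple_ep/brel, yielding ok.
I try begin on 71, and observe 71.
Calling reciproc(), — result: 1/71.
Next I call shrink on 3/2, — result: -211/142.
Then amplify on 13/7, and see -2743/994.
I call lodge on slulosto, <last>, which returns nil.
Using lodge on trup, janop, giving nil.
I call lodge on snihamist, 2185-10-08, which returns nil.


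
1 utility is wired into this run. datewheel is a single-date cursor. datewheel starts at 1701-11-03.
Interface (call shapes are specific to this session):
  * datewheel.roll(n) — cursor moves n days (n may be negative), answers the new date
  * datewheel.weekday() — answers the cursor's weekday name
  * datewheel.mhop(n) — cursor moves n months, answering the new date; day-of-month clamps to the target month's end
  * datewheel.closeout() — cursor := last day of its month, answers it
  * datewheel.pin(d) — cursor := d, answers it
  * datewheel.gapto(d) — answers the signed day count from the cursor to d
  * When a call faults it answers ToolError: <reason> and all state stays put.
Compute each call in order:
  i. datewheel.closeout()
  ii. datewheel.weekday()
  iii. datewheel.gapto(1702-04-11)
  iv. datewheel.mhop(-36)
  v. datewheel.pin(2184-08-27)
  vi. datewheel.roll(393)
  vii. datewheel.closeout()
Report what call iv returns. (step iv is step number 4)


Answer: 1698-11-30

Derivation:
Do: closeout[]
See: 1701-11-30
Do: weekday[]
See: Wednesday
Do: gapto[d: 1702-04-11]
See: 132
Do: mhop[n: -36]
See: 1698-11-30
Do: pin[d: 2184-08-27]
See: 2184-08-27
Do: roll[n: 393]
See: 2185-09-24
Do: closeout[]
See: 2185-09-30


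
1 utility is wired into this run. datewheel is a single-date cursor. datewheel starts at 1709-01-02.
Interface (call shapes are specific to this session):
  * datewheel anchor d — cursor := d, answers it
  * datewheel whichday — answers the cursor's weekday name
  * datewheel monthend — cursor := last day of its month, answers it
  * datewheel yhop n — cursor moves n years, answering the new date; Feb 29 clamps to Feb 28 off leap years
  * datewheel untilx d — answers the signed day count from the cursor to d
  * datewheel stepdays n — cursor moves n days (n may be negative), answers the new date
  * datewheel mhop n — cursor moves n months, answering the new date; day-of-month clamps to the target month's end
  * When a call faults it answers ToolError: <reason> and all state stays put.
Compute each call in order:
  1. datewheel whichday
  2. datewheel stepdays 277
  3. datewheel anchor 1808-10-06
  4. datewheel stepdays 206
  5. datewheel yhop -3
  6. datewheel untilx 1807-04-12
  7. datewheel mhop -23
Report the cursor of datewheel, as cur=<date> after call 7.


Answer: cur=1804-05-30

Derivation:
Act: datewheel whichday[]
Obs: Wednesday
Act: datewheel stepdays[n=277]
Obs: 1709-10-06
Act: datewheel anchor[d=1808-10-06]
Obs: 1808-10-06
Act: datewheel stepdays[n=206]
Obs: 1809-04-30
Act: datewheel yhop[n=-3]
Obs: 1806-04-30
Act: datewheel untilx[d=1807-04-12]
Obs: 347
Act: datewheel mhop[n=-23]
Obs: 1804-05-30


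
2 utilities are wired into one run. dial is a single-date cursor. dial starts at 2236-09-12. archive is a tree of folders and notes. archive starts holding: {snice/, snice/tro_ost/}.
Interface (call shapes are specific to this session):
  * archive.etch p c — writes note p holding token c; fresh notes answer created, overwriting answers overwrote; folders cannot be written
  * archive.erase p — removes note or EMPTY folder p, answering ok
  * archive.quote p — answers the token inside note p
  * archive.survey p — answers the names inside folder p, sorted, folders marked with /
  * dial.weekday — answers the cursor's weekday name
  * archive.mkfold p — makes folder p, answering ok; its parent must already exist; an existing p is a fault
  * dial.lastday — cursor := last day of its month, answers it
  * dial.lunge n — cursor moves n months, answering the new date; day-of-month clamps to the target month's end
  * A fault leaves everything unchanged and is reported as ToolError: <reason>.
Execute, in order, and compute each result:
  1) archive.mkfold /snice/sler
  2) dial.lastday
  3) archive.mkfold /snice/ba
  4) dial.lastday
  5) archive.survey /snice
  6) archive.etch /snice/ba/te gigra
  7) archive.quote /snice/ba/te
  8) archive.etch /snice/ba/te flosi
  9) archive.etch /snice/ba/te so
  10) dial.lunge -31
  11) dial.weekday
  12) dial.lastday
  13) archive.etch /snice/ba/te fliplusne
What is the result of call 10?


Answer: 2234-02-28

Derivation:
I invoke archive.mkfold using p=/snice/sler, and observe ok.
I try dial.lastday(), giving 2236-09-30.
Now I run archive.mkfold using p=/snice/ba, and get ok.
I invoke dial.lastday(): 2236-09-30.
Calling archive.survey using p=/snice, yielding [ba/, sler/, tro_ost/].
Then archive.etch using p=/snice/ba/te, c=gigra, which returns created.
Next I call archive.quote using p=/snice/ba/te, and get gigra.
I use archive.etch using p=/snice/ba/te, c=flosi: overwrote.
I use archive.etch using p=/snice/ba/te, c=so: overwrote.
I call dial.lunge using n=-31, yielding 2234-02-28.
I use dial.weekday: Friday.
I try dial.lastday, → 2234-02-28.
Using archive.etch using p=/snice/ba/te, c=fliplusne, — result: overwrote.


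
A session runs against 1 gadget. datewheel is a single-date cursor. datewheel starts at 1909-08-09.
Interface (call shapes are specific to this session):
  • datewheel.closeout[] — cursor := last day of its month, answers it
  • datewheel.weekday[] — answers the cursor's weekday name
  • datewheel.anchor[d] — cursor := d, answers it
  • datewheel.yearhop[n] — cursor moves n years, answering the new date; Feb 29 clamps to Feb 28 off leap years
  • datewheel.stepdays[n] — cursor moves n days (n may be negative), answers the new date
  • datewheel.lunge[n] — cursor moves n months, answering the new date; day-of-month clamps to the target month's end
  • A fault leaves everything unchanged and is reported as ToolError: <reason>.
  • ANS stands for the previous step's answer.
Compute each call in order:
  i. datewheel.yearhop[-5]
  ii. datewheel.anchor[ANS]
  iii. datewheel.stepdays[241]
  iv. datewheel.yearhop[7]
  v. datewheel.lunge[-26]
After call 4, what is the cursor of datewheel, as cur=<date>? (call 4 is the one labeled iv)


Answer: cur=1912-04-07

Derivation:
% datewheel.yearhop(n='-5') == 1904-08-09
% datewheel.anchor(d='ANS') == 1904-08-09
% datewheel.stepdays(n='241') == 1905-04-07
% datewheel.yearhop(n='7') == 1912-04-07
% datewheel.lunge(n='-26') == 1910-02-07


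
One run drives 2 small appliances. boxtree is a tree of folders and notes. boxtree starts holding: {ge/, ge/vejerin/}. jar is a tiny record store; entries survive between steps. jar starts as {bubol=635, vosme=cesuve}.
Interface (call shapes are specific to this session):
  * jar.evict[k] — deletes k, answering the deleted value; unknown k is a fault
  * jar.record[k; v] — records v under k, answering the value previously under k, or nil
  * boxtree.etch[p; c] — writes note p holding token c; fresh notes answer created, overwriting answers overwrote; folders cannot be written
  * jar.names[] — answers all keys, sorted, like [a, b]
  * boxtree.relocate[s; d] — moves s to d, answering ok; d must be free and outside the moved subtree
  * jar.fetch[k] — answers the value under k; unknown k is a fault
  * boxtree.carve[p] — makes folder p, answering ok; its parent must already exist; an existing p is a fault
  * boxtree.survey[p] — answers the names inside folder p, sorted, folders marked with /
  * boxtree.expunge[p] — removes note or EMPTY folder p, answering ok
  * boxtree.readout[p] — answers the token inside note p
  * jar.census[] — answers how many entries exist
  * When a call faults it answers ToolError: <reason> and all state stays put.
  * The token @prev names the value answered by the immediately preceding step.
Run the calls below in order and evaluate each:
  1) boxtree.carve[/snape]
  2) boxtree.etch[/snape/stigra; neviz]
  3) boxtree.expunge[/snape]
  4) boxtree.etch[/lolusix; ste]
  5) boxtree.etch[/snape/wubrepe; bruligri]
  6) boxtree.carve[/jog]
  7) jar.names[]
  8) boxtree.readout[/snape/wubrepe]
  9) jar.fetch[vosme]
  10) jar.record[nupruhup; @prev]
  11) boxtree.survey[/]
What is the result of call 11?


Answer: [ge/, jog/, lolusix, snape/]

Derivation:
CALL carve[p→/snape]
RET  ok
CALL etch[p→/snape/stigra; c→neviz]
RET  created
CALL expunge[p→/snape]
RET  ToolError: not empty
CALL etch[p→/lolusix; c→ste]
RET  created
CALL etch[p→/snape/wubrepe; c→bruligri]
RET  created
CALL carve[p→/jog]
RET  ok
CALL names[]
RET  [bubol, vosme]
CALL readout[p→/snape/wubrepe]
RET  bruligri
CALL fetch[k→vosme]
RET  cesuve
CALL record[k→nupruhup; v→@prev]
RET  nil
CALL survey[p→/]
RET  [ge/, jog/, lolusix, snape/]


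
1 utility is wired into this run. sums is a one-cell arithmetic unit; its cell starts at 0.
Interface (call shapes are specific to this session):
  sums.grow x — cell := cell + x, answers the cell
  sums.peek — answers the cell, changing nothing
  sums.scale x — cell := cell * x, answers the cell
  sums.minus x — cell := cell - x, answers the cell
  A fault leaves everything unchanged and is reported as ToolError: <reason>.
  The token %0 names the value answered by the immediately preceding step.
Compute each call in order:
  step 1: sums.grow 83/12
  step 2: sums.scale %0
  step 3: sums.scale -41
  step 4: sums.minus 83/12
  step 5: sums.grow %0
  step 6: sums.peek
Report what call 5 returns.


Answer: -283445/72

Derivation:
;; 1. sums.grow(x=83/12) -> 83/12
;; 2. sums.scale(x=%0) -> 6889/144
;; 3. sums.scale(x=-41) -> -282449/144
;; 4. sums.minus(x=83/12) -> -283445/144
;; 5. sums.grow(x=%0) -> -283445/72
;; 6. sums.peek() -> -283445/72


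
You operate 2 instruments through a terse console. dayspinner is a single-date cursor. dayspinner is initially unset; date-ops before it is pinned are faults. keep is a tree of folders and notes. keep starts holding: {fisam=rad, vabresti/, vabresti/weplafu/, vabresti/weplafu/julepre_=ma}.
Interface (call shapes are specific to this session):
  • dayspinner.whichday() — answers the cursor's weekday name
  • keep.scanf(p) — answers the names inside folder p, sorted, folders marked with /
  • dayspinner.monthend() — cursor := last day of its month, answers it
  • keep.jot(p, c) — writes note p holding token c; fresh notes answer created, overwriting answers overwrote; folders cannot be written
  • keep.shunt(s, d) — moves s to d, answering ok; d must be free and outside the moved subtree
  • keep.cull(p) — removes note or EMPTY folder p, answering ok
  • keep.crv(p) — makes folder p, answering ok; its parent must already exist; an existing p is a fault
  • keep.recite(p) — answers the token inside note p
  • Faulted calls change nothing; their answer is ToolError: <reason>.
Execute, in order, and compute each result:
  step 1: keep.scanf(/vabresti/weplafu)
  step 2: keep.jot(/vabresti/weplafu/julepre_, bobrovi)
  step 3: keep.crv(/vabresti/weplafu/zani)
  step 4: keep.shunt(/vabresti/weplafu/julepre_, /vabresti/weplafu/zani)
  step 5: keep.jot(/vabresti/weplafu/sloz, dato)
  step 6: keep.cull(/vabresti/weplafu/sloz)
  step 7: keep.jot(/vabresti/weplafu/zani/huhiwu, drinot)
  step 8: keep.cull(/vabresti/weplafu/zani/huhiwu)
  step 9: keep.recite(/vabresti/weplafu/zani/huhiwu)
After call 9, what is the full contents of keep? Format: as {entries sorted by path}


Answer: {fisam=rad, vabresti/, vabresti/weplafu/, vabresti/weplafu/julepre_=bobrovi, vabresti/weplafu/zani/}

Derivation:
$ keep.scanf /vabresti/weplafu
[out] [julepre_]
$ keep.jot /vabresti/weplafu/julepre_ bobrovi
[out] overwrote
$ keep.crv /vabresti/weplafu/zani
[out] ok
$ keep.shunt /vabresti/weplafu/julepre_ /vabresti/weplafu/zani
[out] ToolError: exists
$ keep.jot /vabresti/weplafu/sloz dato
[out] created
$ keep.cull /vabresti/weplafu/sloz
[out] ok
$ keep.jot /vabresti/weplafu/zani/huhiwu drinot
[out] created
$ keep.cull /vabresti/weplafu/zani/huhiwu
[out] ok
$ keep.recite /vabresti/weplafu/zani/huhiwu
[out] ToolError: not found


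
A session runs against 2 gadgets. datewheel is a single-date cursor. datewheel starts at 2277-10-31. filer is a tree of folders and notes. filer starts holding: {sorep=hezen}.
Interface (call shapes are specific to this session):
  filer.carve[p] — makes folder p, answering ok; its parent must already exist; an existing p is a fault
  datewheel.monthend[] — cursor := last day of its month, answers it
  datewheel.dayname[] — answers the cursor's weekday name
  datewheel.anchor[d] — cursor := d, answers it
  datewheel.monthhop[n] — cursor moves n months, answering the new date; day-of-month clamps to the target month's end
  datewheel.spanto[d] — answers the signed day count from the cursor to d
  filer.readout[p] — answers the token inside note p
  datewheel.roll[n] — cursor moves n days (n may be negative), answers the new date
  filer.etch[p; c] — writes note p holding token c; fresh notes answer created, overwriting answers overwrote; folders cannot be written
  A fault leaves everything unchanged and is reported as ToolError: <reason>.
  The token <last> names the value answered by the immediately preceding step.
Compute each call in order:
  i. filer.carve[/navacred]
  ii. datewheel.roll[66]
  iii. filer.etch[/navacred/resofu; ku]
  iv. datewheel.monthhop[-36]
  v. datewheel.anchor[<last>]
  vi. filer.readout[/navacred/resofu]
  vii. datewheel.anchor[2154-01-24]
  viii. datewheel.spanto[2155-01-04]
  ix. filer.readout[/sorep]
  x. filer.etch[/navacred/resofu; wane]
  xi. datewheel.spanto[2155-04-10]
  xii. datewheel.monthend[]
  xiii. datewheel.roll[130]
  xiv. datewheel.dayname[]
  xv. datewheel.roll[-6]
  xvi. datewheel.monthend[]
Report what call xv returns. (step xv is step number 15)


Answer: 2154-06-04

Derivation:
Step: filer.carve[p=/navacred]
Result: ok
Step: datewheel.roll[n=66]
Result: 2278-01-05
Step: filer.etch[p=/navacred/resofu; c=ku]
Result: created
Step: datewheel.monthhop[n=-36]
Result: 2275-01-05
Step: datewheel.anchor[d=<last>]
Result: 2275-01-05
Step: filer.readout[p=/navacred/resofu]
Result: ku
Step: datewheel.anchor[d=2154-01-24]
Result: 2154-01-24
Step: datewheel.spanto[d=2155-01-04]
Result: 345
Step: filer.readout[p=/sorep]
Result: hezen
Step: filer.etch[p=/navacred/resofu; c=wane]
Result: overwrote
Step: datewheel.spanto[d=2155-04-10]
Result: 441
Step: datewheel.monthend[]
Result: 2154-01-31
Step: datewheel.roll[n=130]
Result: 2154-06-10
Step: datewheel.dayname[]
Result: Monday
Step: datewheel.roll[n=-6]
Result: 2154-06-04
Step: datewheel.monthend[]
Result: 2154-06-30


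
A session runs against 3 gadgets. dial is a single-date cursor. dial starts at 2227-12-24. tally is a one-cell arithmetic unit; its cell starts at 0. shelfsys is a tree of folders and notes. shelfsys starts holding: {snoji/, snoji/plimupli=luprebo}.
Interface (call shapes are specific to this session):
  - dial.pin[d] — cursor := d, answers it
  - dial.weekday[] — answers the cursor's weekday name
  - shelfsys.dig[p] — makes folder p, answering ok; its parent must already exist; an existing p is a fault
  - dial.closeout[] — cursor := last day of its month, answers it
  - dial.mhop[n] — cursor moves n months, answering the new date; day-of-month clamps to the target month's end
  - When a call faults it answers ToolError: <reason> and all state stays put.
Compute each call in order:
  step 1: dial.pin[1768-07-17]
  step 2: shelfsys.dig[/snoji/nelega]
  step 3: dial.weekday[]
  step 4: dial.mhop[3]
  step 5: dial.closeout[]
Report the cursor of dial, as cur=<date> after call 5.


Answer: cur=1768-10-31

Derivation:
Step: dial.pin[1768-07-17]
Result: 1768-07-17
Step: shelfsys.dig[/snoji/nelega]
Result: ok
Step: dial.weekday[]
Result: Sunday
Step: dial.mhop[3]
Result: 1768-10-17
Step: dial.closeout[]
Result: 1768-10-31
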